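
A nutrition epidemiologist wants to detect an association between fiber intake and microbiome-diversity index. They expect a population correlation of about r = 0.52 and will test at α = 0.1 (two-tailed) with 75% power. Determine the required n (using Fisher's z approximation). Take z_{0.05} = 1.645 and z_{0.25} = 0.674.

Fisher's z: C = ½·ln((1+r)/(1−r)) = ½·ln(3.1667) = 0.5763.
n = ((z_{α/2} + z_β)/C)² + 3.
(1.645 + 0.674) / 0.5763 = 2.319 / 0.5763 = 4.024.
n = 4.024² + 3 = 16.19 + 3 = 19.2.
Round up.

n = 20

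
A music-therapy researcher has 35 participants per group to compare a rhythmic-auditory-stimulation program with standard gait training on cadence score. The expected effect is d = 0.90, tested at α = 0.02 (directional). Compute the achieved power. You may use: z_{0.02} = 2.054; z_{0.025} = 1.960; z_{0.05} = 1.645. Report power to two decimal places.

power ≈ 0.96

For two equal groups, power = Φ(d·√(n/2) − z_{α}).
d·√(n/2) = 0.90 × √(35/2) = 0.90 × 4.183 = 3.765.
z_β = 3.765 − 2.054 = 1.711.
Power = Φ(1.711) = 0.956.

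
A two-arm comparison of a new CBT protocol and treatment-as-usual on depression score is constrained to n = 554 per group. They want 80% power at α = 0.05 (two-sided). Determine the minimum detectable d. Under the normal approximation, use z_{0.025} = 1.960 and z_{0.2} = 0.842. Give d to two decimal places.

For two independent groups of n = 554 each: d_min = (z_{α/2} + z_β)·√(2/n).
z-sum = 1.960 + 0.842 = 2.802.
d_min = 2.802 × √(2/554) = 2.802 × 0.0601 = 0.168.

d_min ≈ 0.17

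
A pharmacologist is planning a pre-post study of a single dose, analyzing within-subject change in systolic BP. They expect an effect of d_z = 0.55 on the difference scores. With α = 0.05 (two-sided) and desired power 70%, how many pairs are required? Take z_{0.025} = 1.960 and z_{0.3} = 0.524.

For a paired (one-sample on differences) test: n = ((z_{α/2} + z_β) / d)².
z_{α/2} + z_β = 1.960 + 0.524 = 2.484.
n = (2.484 / 0.55)² = 4.516² = 20.40.
Round up.

n = 21 pairs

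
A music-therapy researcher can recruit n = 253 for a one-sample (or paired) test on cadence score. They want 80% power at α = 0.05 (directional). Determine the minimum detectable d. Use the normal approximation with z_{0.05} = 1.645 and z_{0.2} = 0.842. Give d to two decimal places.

d_min ≈ 0.16

For a single sample (or paired design) of n = 253: d_min = (z_{α} + z_β)/√n.
z-sum = 1.645 + 0.842 = 2.487.
d_min = 2.487 / √253 = 2.487 / 15.906 = 0.156.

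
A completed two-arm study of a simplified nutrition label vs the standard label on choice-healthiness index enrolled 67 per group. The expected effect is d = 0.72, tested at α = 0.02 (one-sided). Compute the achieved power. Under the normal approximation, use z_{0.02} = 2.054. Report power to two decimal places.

power ≈ 0.98

For two equal groups, power = Φ(d·√(n/2) − z_{α}).
d·√(n/2) = 0.72 × √(67/2) = 0.72 × 5.788 = 4.167.
z_β = 4.167 − 2.054 = 2.113.
Power = Φ(2.113) = 0.983.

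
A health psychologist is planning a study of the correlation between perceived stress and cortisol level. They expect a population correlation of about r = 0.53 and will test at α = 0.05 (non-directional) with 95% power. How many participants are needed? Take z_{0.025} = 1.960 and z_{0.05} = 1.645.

Fisher's z: C = ½·ln((1+r)/(1−r)) = ½·ln(3.2553) = 0.5901.
n = ((z_{α/2} + z_β)/C)² + 3.
(1.960 + 1.645) / 0.5901 = 3.605 / 0.5901 = 6.109.
n = 6.109² + 3 = 37.32 + 3 = 40.3.
Round up.

n = 41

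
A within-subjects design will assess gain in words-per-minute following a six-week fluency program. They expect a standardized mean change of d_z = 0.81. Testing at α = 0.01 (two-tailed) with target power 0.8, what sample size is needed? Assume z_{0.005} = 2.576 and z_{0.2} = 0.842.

n = 18 pairs

For a paired (one-sample on differences) test: n = ((z_{α/2} + z_β) / d)².
z_{α/2} + z_β = 2.576 + 0.842 = 3.418.
n = (3.418 / 0.81)² = 4.220² = 17.81.
Round up.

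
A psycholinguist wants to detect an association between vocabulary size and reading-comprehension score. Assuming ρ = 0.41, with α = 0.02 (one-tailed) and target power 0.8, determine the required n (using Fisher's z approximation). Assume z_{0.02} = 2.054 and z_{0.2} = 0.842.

Fisher's z: C = ½·ln((1+r)/(1−r)) = ½·ln(2.3898) = 0.4356.
n = ((z_{α} + z_β)/C)² + 3.
(2.054 + 0.842) / 0.4356 = 2.896 / 0.4356 = 6.648.
n = 6.648² + 3 = 44.20 + 3 = 47.2.
Round up.

n = 48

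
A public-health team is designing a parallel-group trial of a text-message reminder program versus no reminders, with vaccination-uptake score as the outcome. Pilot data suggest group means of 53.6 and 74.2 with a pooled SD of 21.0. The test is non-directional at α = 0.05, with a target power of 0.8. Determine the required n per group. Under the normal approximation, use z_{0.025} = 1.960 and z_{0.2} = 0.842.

n = 17 per group

Cohen's d = |M₁ − M₂| / SD_pooled = |53.6 − 74.2| / 21.0 = 20.6 / 21.0 = 0.981.
For two independent groups with equal n: n = 2·((z_{α/2} + z_β) / d)².
z_{α/2} + z_β = 1.960 + 0.842 = 2.802.
n = 2 × (2.802 / 0.981)² = 2 × 2.856² = 2 × 8.16 = 16.3.
Round up to the next whole participant.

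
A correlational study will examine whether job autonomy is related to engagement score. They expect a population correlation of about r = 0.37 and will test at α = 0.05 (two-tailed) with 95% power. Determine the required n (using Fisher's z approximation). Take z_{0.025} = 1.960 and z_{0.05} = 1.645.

Fisher's z: C = ½·ln((1+r)/(1−r)) = ½·ln(2.1746) = 0.3884.
n = ((z_{α/2} + z_β)/C)² + 3.
(1.960 + 1.645) / 0.3884 = 3.605 / 0.3884 = 9.282.
n = 9.282² + 3 = 86.15 + 3 = 89.1.
Round up.

n = 90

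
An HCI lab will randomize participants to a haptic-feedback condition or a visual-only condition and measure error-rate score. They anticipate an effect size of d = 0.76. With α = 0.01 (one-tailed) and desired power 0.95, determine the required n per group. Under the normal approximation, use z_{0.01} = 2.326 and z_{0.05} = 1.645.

n = 55 per group

For two independent groups with equal n: n = 2·((z_{α} + z_β) / d)².
z_{α} + z_β = 2.326 + 1.645 = 3.971.
n = 2 × (3.971 / 0.76)² = 2 × 5.225² = 2 × 27.30 = 54.6.
Round up to the next whole participant.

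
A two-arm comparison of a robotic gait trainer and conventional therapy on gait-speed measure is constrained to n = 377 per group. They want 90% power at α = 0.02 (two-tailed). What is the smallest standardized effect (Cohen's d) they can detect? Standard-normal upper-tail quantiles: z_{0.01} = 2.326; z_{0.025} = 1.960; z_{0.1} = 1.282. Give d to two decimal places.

For two independent groups of n = 377 each: d_min = (z_{α/2} + z_β)·√(2/n).
z-sum = 2.326 + 1.282 = 3.608.
d_min = 3.608 × √(2/377) = 3.608 × 0.0728 = 0.263.

d_min ≈ 0.26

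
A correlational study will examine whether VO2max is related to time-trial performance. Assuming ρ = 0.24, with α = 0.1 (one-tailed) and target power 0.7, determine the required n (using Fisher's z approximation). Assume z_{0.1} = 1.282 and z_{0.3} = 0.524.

Fisher's z: C = ½·ln((1+r)/(1−r)) = ½·ln(1.6316) = 0.2448.
n = ((z_{α} + z_β)/C)² + 3.
(1.282 + 0.524) / 0.2448 = 1.806 / 0.2448 = 7.377.
n = 7.377² + 3 = 54.43 + 3 = 57.4.
Round up.

n = 58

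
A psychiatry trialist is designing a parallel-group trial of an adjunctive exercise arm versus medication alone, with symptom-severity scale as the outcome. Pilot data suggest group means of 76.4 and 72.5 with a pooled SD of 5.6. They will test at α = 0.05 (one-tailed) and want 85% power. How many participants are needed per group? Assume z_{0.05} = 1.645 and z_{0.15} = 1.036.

Cohen's d = |M₁ − M₂| / SD_pooled = |76.4 − 72.5| / 5.6 = 3.9 / 5.6 = 0.696.
For two independent groups with equal n: n = 2·((z_{α} + z_β) / d)².
z_{α} + z_β = 1.645 + 1.036 = 2.681.
n = 2 × (2.681 / 0.696)² = 2 × 3.852² = 2 × 14.84 = 29.7.
Round up to the next whole participant.

n = 30 per group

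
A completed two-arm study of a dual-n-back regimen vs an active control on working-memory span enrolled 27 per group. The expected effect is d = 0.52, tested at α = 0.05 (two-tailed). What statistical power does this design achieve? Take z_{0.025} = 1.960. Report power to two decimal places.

For two equal groups, power = Φ(d·√(n/2) − z_{α/2}).
d·√(n/2) = 0.52 × √(27/2) = 0.52 × 3.674 = 1.911.
z_β = 1.911 − 1.960 = -0.049.
Power = Φ(-0.049) = 0.480.

power ≈ 0.48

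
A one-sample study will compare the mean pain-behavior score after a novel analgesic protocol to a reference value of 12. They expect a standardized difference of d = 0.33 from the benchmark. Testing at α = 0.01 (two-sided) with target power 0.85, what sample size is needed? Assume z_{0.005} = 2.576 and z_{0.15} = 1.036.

n = 120

For a one-sample test: n = ((z_{α/2} + z_β) / d)².
z_{α/2} + z_β = 2.576 + 1.036 = 3.612.
n = (3.612 / 0.33)² = 10.945² = 119.80.
Round up.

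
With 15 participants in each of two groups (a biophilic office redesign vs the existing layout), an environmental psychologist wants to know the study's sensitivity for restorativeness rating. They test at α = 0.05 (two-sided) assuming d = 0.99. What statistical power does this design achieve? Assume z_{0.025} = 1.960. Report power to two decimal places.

For two equal groups, power = Φ(d·√(n/2) − z_{α/2}).
d·√(n/2) = 0.99 × √(15/2) = 0.99 × 2.739 = 2.711.
z_β = 2.711 − 1.960 = 0.751.
Power = Φ(0.751) = 0.774.

power ≈ 0.77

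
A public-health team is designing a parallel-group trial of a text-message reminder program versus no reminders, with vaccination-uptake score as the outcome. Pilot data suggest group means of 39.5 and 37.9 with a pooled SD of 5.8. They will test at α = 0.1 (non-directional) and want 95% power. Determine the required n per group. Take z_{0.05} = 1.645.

Cohen's d = |M₁ − M₂| / SD_pooled = |39.5 − 37.9| / 5.8 = 1.6 / 5.8 = 0.276.
For two independent groups with equal n: n = 2·((z_{α/2} + z_β) / d)².
z_{α/2} + z_β = 1.645 + 1.645 = 3.290.
n = 2 × (3.290 / 0.276)² = 2 × 11.920² = 2 × 142.09 = 284.2.
Round up to the next whole participant.

n = 285 per group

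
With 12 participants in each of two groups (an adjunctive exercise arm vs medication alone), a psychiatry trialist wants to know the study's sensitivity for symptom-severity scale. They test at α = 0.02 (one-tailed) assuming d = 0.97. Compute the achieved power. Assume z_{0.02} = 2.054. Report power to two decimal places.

power ≈ 0.63

For two equal groups, power = Φ(d·√(n/2) − z_{α}).
d·√(n/2) = 0.97 × √(12/2) = 0.97 × 2.449 = 2.376.
z_β = 2.376 − 2.054 = 0.322.
Power = Φ(0.322) = 0.626.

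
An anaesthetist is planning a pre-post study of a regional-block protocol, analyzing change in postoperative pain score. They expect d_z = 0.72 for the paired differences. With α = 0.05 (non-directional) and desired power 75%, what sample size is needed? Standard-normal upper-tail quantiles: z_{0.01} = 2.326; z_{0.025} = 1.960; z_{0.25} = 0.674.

For a paired (one-sample on differences) test: n = ((z_{α/2} + z_β) / d)².
z_{α/2} + z_β = 1.960 + 0.674 = 2.634.
n = (2.634 / 0.72)² = 3.658² = 13.38.
Round up.

n = 14 pairs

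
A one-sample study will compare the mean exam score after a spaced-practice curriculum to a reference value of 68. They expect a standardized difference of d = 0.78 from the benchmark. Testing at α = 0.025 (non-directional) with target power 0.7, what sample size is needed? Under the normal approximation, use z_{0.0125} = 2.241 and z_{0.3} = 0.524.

For a one-sample test: n = ((z_{α/2} + z_β) / d)².
z_{α/2} + z_β = 2.241 + 0.524 = 2.765.
n = (2.765 / 0.78)² = 3.545² = 12.57.
Round up.

n = 13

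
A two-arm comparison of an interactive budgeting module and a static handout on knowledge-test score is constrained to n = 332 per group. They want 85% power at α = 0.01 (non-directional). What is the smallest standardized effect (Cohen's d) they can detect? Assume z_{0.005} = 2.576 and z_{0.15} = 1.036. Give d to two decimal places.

d_min ≈ 0.28

For two independent groups of n = 332 each: d_min = (z_{α/2} + z_β)·√(2/n).
z-sum = 2.576 + 1.036 = 3.612.
d_min = 3.612 × √(2/332) = 3.612 × 0.0776 = 0.280.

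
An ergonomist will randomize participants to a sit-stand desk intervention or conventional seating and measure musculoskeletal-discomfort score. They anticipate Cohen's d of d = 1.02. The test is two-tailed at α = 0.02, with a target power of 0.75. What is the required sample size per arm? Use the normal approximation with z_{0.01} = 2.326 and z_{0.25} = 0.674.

n = 18 per group

For two independent groups with equal n: n = 2·((z_{α/2} + z_β) / d)².
z_{α/2} + z_β = 2.326 + 0.674 = 3.000.
n = 2 × (3.000 / 1.02)² = 2 × 2.941² = 2 × 8.65 = 17.3.
Round up to the next whole participant.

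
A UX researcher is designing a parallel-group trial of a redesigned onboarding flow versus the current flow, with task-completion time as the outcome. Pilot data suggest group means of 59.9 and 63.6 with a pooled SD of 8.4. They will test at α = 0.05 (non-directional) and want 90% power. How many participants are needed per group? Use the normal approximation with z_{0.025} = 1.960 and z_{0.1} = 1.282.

Cohen's d = |M₁ − M₂| / SD_pooled = |59.9 − 63.6| / 8.4 = 3.7 / 8.4 = 0.440.
For two independent groups with equal n: n = 2·((z_{α/2} + z_β) / d)².
z_{α/2} + z_β = 1.960 + 1.282 = 3.242.
n = 2 × (3.242 / 0.440)² = 2 × 7.368² = 2 × 54.29 = 108.6.
Round up to the next whole participant.

n = 109 per group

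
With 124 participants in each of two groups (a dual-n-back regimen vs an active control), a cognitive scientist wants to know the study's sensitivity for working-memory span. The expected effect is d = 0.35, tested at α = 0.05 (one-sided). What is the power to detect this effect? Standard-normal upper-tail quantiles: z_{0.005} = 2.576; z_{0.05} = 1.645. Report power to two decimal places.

power ≈ 0.87

For two equal groups, power = Φ(d·√(n/2) − z_{α}).
d·√(n/2) = 0.35 × √(124/2) = 0.35 × 7.874 = 2.756.
z_β = 2.756 − 1.645 = 1.111.
Power = Φ(1.111) = 0.867.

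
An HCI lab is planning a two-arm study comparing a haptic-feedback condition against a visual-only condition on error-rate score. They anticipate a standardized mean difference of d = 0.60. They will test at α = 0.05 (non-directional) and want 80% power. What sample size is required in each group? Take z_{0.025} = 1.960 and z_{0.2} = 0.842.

n = 44 per group

For two independent groups with equal n: n = 2·((z_{α/2} + z_β) / d)².
z_{α/2} + z_β = 1.960 + 0.842 = 2.802.
n = 2 × (2.802 / 0.60)² = 2 × 4.670² = 2 × 21.81 = 43.6.
Round up to the next whole participant.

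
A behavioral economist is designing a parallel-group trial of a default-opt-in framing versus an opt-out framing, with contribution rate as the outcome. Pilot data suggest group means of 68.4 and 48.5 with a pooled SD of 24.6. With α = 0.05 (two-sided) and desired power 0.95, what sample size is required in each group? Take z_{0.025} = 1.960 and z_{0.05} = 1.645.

n = 40 per group

Cohen's d = |M₁ − M₂| / SD_pooled = |68.4 − 48.5| / 24.6 = 19.9 / 24.6 = 0.809.
For two independent groups with equal n: n = 2·((z_{α/2} + z_β) / d)².
z_{α/2} + z_β = 1.960 + 1.645 = 3.605.
n = 2 × (3.605 / 0.809)² = 2 × 4.456² = 2 × 19.86 = 39.7.
Round up to the next whole participant.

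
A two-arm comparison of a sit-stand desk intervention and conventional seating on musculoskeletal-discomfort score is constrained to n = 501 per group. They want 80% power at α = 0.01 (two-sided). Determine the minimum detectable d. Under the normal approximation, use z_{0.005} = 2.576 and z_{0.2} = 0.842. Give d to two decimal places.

d_min ≈ 0.22

For two independent groups of n = 501 each: d_min = (z_{α/2} + z_β)·√(2/n).
z-sum = 2.576 + 0.842 = 3.418.
d_min = 3.418 × √(2/501) = 3.418 × 0.0632 = 0.216.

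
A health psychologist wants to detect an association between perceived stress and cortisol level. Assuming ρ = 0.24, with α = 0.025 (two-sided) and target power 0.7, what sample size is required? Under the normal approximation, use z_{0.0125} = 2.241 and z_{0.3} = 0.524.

Fisher's z: C = ½·ln((1+r)/(1−r)) = ½·ln(1.6316) = 0.2448.
n = ((z_{α/2} + z_β)/C)² + 3.
(2.241 + 0.524) / 0.2448 = 2.765 / 0.2448 = 11.295.
n = 11.295² + 3 = 127.58 + 3 = 130.6.
Round up.

n = 131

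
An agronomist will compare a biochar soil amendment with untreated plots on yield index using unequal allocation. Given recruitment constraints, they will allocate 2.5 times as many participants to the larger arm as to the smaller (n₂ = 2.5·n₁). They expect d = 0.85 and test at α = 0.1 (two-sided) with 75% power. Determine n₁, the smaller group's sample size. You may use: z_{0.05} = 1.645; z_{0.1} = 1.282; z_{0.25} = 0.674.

n₁ = 11

With allocation ratio k = n₂/n₁ = 2.5, Var(x̄₁−x̄₂) = σ²(1/n₁ + 1/(k·n₁)) = σ²·(k+1)/(k·n₁).
So n₁ = (1 + 1/k)·((z_{α/2} + z_β)/d)² = 1.400 × (2.319/0.85)².
n₁ = 1.400 × 7.44 = 10.4.
Round up: n₁ = 11, giving n₂ = ⌈2.5 × 11⌉ = ⌈27.5⌉ = 28.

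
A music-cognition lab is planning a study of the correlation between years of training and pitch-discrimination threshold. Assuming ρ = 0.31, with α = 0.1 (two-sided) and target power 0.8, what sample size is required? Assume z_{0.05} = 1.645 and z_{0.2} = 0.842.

Fisher's z: C = ½·ln((1+r)/(1−r)) = ½·ln(1.8986) = 0.3205.
n = ((z_{α/2} + z_β)/C)² + 3.
(1.645 + 0.842) / 0.3205 = 2.487 / 0.3205 = 7.760.
n = 7.760² + 3 = 60.21 + 3 = 63.2.
Round up.

n = 64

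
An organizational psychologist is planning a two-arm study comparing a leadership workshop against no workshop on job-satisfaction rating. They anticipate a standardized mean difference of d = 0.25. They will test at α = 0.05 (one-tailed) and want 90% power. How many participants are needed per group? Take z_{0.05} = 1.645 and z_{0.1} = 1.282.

n = 275 per group

For two independent groups with equal n: n = 2·((z_{α} + z_β) / d)².
z_{α} + z_β = 1.645 + 1.282 = 2.927.
n = 2 × (2.927 / 0.25)² = 2 × 11.708² = 2 × 137.08 = 274.2.
Round up to the next whole participant.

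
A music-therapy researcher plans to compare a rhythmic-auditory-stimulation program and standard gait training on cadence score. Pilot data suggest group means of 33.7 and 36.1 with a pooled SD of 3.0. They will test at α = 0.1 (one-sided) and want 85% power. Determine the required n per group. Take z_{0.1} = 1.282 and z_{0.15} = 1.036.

n = 17 per group

Cohen's d = |M₁ − M₂| / SD_pooled = |33.7 − 36.1| / 3.0 = 2.4 / 3.0 = 0.800.
For two independent groups with equal n: n = 2·((z_{α} + z_β) / d)².
z_{α} + z_β = 1.282 + 1.036 = 2.318.
n = 2 × (2.318 / 0.800)² = 2 × 2.897² = 2 × 8.40 = 16.8.
Round up to the next whole participant.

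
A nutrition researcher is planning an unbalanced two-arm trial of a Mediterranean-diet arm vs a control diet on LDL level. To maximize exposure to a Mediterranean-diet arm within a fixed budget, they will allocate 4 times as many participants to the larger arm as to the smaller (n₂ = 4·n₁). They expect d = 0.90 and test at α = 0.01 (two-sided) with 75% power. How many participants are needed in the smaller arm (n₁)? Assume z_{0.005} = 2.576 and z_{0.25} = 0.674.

n₁ = 17

With allocation ratio k = n₂/n₁ = 4, Var(x̄₁−x̄₂) = σ²(1/n₁ + 1/(k·n₁)) = σ²·(k+1)/(k·n₁).
So n₁ = (1 + 1/k)·((z_{α/2} + z_β)/d)² = 1.250 × (3.250/0.90)².
n₁ = 1.250 × 13.04 = 16.3.
Round up: n₁ = 17, giving n₂ = 4 × 17 = 68.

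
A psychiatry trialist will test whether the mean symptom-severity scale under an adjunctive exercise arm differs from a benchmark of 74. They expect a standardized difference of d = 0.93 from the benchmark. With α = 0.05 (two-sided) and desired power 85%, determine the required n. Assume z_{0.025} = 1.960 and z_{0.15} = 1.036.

n = 11

For a one-sample test: n = ((z_{α/2} + z_β) / d)².
z_{α/2} + z_β = 1.960 + 1.036 = 2.996.
n = (2.996 / 0.93)² = 3.222² = 10.38.
Round up.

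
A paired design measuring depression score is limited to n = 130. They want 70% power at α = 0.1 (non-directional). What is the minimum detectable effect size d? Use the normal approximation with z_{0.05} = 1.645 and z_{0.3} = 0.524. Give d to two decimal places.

For a single sample (or paired design) of n = 130: d_min = (z_{α/2} + z_β)/√n.
z-sum = 1.645 + 0.524 = 2.169.
d_min = 2.169 / √130 = 2.169 / 11.402 = 0.190.

d_min ≈ 0.19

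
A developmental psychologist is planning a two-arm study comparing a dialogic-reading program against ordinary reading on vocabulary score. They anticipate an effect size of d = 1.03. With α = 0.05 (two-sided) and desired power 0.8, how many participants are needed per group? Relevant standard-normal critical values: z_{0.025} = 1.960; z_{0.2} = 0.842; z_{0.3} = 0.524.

n = 15 per group

For two independent groups with equal n: n = 2·((z_{α/2} + z_β) / d)².
z_{α/2} + z_β = 1.960 + 0.842 = 2.802.
n = 2 × (2.802 / 1.03)² = 2 × 2.720² = 2 × 7.40 = 14.8.
Round up to the next whole participant.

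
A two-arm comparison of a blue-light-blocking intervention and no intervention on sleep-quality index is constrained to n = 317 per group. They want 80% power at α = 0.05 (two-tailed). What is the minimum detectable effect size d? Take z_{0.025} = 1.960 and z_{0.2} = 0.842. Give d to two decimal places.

d_min ≈ 0.22

For two independent groups of n = 317 each: d_min = (z_{α/2} + z_β)·√(2/n).
z-sum = 1.960 + 0.842 = 2.802.
d_min = 2.802 × √(2/317) = 2.802 × 0.0794 = 0.223.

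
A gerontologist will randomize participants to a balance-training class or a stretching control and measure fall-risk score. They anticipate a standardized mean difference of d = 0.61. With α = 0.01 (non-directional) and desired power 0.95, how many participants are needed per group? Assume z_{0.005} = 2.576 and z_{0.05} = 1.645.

n = 96 per group

For two independent groups with equal n: n = 2·((z_{α/2} + z_β) / d)².
z_{α/2} + z_β = 2.576 + 1.645 = 4.221.
n = 2 × (4.221 / 0.61)² = 2 × 6.920² = 2 × 47.88 = 95.8.
Round up to the next whole participant.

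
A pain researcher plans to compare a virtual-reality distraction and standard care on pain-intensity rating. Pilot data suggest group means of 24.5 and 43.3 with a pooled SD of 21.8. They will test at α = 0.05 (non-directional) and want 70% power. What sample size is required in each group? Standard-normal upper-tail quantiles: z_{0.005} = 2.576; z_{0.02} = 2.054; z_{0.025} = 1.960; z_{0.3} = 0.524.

Cohen's d = |M₁ − M₂| / SD_pooled = |24.5 − 43.3| / 21.8 = 18.8 / 21.8 = 0.862.
For two independent groups with equal n: n = 2·((z_{α/2} + z_β) / d)².
z_{α/2} + z_β = 1.960 + 0.524 = 2.484.
n = 2 × (2.484 / 0.862)² = 2 × 2.882² = 2 × 8.30 = 16.6.
Round up to the next whole participant.

n = 17 per group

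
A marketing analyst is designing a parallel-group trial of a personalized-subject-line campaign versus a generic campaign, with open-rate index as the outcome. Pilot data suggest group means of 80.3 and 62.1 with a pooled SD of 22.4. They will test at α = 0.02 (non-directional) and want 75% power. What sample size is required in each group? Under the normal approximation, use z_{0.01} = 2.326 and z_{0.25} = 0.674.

Cohen's d = |M₁ − M₂| / SD_pooled = |80.3 − 62.1| / 22.4 = 18.2 / 22.4 = 0.812.
For two independent groups with equal n: n = 2·((z_{α/2} + z_β) / d)².
z_{α/2} + z_β = 2.326 + 0.674 = 3.000.
n = 2 × (3.000 / 0.812)² = 2 × 3.695² = 2 × 13.65 = 27.3.
Round up to the next whole participant.

n = 28 per group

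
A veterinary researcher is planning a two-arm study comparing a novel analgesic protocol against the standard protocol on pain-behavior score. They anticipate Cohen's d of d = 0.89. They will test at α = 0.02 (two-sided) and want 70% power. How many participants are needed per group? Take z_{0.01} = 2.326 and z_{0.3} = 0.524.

n = 21 per group

For two independent groups with equal n: n = 2·((z_{α/2} + z_β) / d)².
z_{α/2} + z_β = 2.326 + 0.524 = 2.850.
n = 2 × (2.850 / 0.89)² = 2 × 3.202² = 2 × 10.25 = 20.5.
Round up to the next whole participant.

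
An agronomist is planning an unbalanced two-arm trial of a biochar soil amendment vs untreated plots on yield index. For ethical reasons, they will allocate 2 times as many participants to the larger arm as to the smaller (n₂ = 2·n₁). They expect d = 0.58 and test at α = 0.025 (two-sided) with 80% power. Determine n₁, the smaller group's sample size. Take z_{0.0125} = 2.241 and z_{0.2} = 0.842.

With allocation ratio k = n₂/n₁ = 2, Var(x̄₁−x̄₂) = σ²(1/n₁ + 1/(k·n₁)) = σ²·(k+1)/(k·n₁).
So n₁ = (1 + 1/k)·((z_{α/2} + z_β)/d)² = 1.500 × (3.083/0.58)².
n₁ = 1.500 × 28.25 = 42.4.
Round up: n₁ = 43, giving n₂ = 2 × 43 = 86.

n₁ = 43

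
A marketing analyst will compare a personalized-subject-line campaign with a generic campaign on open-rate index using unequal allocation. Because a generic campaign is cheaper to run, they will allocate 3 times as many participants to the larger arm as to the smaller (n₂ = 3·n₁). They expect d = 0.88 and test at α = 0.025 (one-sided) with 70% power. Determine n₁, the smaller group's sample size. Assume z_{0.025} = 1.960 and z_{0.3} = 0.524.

With allocation ratio k = n₂/n₁ = 3, Var(x̄₁−x̄₂) = σ²(1/n₁ + 1/(k·n₁)) = σ²·(k+1)/(k·n₁).
So n₁ = (1 + 1/k)·((z_{α} + z_β)/d)² = 1.333 × (2.484/0.88)².
n₁ = 1.333 × 7.97 = 10.6.
Round up: n₁ = 11, giving n₂ = 3 × 11 = 33.

n₁ = 11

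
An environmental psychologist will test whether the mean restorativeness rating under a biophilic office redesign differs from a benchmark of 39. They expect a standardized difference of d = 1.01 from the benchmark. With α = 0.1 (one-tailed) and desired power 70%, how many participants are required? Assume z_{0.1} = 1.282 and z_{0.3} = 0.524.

For a one-sample test: n = ((z_{α} + z_β) / d)².
z_{α} + z_β = 1.282 + 0.524 = 1.806.
n = (1.806 / 1.01)² = 1.788² = 3.20.
Round up.

n = 4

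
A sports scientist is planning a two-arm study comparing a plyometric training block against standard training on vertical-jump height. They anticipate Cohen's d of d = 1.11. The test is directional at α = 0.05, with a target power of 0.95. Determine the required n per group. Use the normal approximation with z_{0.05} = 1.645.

n = 18 per group

For two independent groups with equal n: n = 2·((z_{α} + z_β) / d)².
z_{α} + z_β = 1.645 + 1.645 = 3.290.
n = 2 × (3.290 / 1.11)² = 2 × 2.964² = 2 × 8.79 = 17.6.
Round up to the next whole participant.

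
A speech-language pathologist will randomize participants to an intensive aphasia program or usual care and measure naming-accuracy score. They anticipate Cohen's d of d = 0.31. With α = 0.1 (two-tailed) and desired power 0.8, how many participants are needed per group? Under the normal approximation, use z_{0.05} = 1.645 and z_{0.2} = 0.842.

n = 129 per group

For two independent groups with equal n: n = 2·((z_{α/2} + z_β) / d)².
z_{α/2} + z_β = 1.645 + 0.842 = 2.487.
n = 2 × (2.487 / 0.31)² = 2 × 8.023² = 2 × 64.36 = 128.7.
Round up to the next whole participant.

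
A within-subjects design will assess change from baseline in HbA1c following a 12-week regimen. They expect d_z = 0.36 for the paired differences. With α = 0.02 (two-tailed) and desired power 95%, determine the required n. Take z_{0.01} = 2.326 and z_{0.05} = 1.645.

For a paired (one-sample on differences) test: n = ((z_{α/2} + z_β) / d)².
z_{α/2} + z_β = 2.326 + 1.645 = 3.971.
n = (3.971 / 0.36)² = 11.031² = 121.67.
Round up.

n = 122 pairs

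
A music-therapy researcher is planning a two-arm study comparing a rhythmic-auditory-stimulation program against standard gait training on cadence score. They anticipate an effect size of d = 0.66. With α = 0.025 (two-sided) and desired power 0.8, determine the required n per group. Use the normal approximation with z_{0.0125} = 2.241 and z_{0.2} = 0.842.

n = 44 per group

For two independent groups with equal n: n = 2·((z_{α/2} + z_β) / d)².
z_{α/2} + z_β = 2.241 + 0.842 = 3.083.
n = 2 × (3.083 / 0.66)² = 2 × 4.671² = 2 × 21.82 = 43.6.
Round up to the next whole participant.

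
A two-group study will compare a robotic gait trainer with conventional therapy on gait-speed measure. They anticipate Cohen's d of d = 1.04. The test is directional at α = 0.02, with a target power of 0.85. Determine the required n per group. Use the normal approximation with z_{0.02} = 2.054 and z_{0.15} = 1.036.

n = 18 per group

For two independent groups with equal n: n = 2·((z_{α} + z_β) / d)².
z_{α} + z_β = 2.054 + 1.036 = 3.090.
n = 2 × (3.090 / 1.04)² = 2 × 2.971² = 2 × 8.83 = 17.7.
Round up to the next whole participant.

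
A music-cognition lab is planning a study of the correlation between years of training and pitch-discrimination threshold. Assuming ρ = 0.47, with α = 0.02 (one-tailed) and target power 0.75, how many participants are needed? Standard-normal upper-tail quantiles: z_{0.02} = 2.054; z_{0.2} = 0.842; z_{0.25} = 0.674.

Fisher's z: C = ½·ln((1+r)/(1−r)) = ½·ln(2.7736) = 0.5101.
n = ((z_{α} + z_β)/C)² + 3.
(2.054 + 0.674) / 0.5101 = 2.728 / 0.5101 = 5.348.
n = 5.348² + 3 = 28.60 + 3 = 31.6.
Round up.

n = 32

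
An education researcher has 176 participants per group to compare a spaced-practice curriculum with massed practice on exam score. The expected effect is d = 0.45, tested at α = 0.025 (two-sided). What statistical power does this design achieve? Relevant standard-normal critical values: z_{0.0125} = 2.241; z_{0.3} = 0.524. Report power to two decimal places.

For two equal groups, power = Φ(d·√(n/2) − z_{α/2}).
d·√(n/2) = 0.45 × √(176/2) = 0.45 × 9.381 = 4.221.
z_β = 4.221 − 2.241 = 1.980.
Power = Φ(1.980) = 0.976.

power ≈ 0.98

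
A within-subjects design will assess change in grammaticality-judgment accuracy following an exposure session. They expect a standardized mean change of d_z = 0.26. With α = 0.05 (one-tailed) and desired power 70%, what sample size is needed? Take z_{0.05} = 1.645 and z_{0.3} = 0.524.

n = 70 pairs

For a paired (one-sample on differences) test: n = ((z_{α} + z_β) / d)².
z_{α} + z_β = 1.645 + 0.524 = 2.169.
n = (2.169 / 0.26)² = 8.342² = 69.59.
Round up.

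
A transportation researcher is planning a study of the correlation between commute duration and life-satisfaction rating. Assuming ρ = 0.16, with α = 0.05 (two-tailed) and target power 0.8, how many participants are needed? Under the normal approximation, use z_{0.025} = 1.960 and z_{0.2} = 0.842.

Fisher's z: C = ½·ln((1+r)/(1−r)) = ½·ln(1.3810) = 0.1614.
n = ((z_{α/2} + z_β)/C)² + 3.
(1.960 + 0.842) / 0.1614 = 2.802 / 0.1614 = 17.361.
n = 17.361² + 3 = 301.39 + 3 = 304.4.
Round up.

n = 305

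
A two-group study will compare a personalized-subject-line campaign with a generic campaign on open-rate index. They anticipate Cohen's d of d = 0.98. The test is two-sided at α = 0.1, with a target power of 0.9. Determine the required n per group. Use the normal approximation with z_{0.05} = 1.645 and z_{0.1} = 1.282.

For two independent groups with equal n: n = 2·((z_{α/2} + z_β) / d)².
z_{α/2} + z_β = 1.645 + 1.282 = 2.927.
n = 2 × (2.927 / 0.98)² = 2 × 2.987² = 2 × 8.92 = 17.8.
Round up to the next whole participant.

n = 18 per group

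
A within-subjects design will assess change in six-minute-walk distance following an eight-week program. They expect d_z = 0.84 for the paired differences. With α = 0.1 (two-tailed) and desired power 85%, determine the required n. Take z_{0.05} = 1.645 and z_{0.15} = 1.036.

n = 11 pairs

For a paired (one-sample on differences) test: n = ((z_{α/2} + z_β) / d)².
z_{α/2} + z_β = 1.645 + 1.036 = 2.681.
n = (2.681 / 0.84)² = 3.192² = 10.19.
Round up.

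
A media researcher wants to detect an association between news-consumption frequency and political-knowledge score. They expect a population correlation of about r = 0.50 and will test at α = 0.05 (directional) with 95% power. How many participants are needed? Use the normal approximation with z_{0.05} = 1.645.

Fisher's z: C = ½·ln((1+r)/(1−r)) = ½·ln(3.0000) = 0.5493.
n = ((z_{α} + z_β)/C)² + 3.
(1.645 + 1.645) / 0.5493 = 3.290 / 0.5493 = 5.989.
n = 5.989² + 3 = 35.87 + 3 = 38.9.
Round up.

n = 39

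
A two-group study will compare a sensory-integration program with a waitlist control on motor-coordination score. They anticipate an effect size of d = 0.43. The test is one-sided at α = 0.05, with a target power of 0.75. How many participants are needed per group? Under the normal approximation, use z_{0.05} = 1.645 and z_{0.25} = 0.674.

n = 59 per group

For two independent groups with equal n: n = 2·((z_{α} + z_β) / d)².
z_{α} + z_β = 1.645 + 0.674 = 2.319.
n = 2 × (2.319 / 0.43)² = 2 × 5.393² = 2 × 29.08 = 58.2.
Round up to the next whole participant.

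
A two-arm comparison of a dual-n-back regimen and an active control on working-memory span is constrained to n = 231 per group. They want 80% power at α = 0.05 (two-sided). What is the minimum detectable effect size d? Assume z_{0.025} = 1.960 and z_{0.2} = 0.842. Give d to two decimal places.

For two independent groups of n = 231 each: d_min = (z_{α/2} + z_β)·√(2/n).
z-sum = 1.960 + 0.842 = 2.802.
d_min = 2.802 × √(2/231) = 2.802 × 0.0930 = 0.261.

d_min ≈ 0.26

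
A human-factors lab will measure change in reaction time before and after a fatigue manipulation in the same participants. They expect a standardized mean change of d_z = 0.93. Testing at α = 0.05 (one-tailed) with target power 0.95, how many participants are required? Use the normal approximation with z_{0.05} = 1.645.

For a paired (one-sample on differences) test: n = ((z_{α} + z_β) / d)².
z_{α} + z_β = 1.645 + 1.645 = 3.290.
n = (3.290 / 0.93)² = 3.538² = 12.51.
Round up.

n = 13 pairs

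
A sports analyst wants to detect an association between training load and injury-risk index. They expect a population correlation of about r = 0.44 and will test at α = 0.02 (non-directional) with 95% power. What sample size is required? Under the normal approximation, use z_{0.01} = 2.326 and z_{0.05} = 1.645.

n = 74

Fisher's z: C = ½·ln((1+r)/(1−r)) = ½·ln(2.5714) = 0.4722.
n = ((z_{α/2} + z_β)/C)² + 3.
(2.326 + 1.645) / 0.4722 = 3.971 / 0.4722 = 8.410.
n = 8.410² + 3 = 70.72 + 3 = 73.7.
Round up.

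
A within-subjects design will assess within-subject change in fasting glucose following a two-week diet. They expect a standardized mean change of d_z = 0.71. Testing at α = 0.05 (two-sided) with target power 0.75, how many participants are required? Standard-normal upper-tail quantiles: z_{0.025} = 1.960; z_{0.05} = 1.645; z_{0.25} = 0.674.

For a paired (one-sample on differences) test: n = ((z_{α/2} + z_β) / d)².
z_{α/2} + z_β = 1.960 + 0.674 = 2.634.
n = (2.634 / 0.71)² = 3.710² = 13.76.
Round up.

n = 14 pairs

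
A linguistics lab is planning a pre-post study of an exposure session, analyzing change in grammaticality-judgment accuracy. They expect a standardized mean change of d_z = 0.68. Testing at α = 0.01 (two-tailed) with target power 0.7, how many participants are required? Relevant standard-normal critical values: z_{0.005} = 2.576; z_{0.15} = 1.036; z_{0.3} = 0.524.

n = 21 pairs

For a paired (one-sample on differences) test: n = ((z_{α/2} + z_β) / d)².
z_{α/2} + z_β = 2.576 + 0.524 = 3.100.
n = (3.100 / 0.68)² = 4.559² = 20.78.
Round up.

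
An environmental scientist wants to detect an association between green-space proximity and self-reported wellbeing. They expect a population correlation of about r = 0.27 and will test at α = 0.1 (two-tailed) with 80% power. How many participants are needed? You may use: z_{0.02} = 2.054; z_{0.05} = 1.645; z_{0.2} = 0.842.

n = 84

Fisher's z: C = ½·ln((1+r)/(1−r)) = ½·ln(1.7397) = 0.2769.
n = ((z_{α/2} + z_β)/C)² + 3.
(1.645 + 0.842) / 0.2769 = 2.487 / 0.2769 = 8.982.
n = 8.982² + 3 = 80.67 + 3 = 83.7.
Round up.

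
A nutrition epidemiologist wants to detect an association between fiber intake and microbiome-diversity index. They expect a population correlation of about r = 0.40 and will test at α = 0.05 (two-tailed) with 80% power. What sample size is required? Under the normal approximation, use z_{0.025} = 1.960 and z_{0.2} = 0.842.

Fisher's z: C = ½·ln((1+r)/(1−r)) = ½·ln(2.3333) = 0.4236.
n = ((z_{α/2} + z_β)/C)² + 3.
(1.960 + 0.842) / 0.4236 = 2.802 / 0.4236 = 6.615.
n = 6.615² + 3 = 43.75 + 3 = 46.8.
Round up.

n = 47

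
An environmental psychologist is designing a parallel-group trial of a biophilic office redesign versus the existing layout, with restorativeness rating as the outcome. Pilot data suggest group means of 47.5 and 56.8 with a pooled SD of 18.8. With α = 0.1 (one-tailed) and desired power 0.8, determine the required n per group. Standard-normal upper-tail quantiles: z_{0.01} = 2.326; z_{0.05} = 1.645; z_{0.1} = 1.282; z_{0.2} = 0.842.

n = 37 per group

Cohen's d = |M₁ − M₂| / SD_pooled = |47.5 − 56.8| / 18.8 = 9.3 / 18.8 = 0.495.
For two independent groups with equal n: n = 2·((z_{α} + z_β) / d)².
z_{α} + z_β = 1.282 + 0.842 = 2.124.
n = 2 × (2.124 / 0.495)² = 2 × 4.291² = 2 × 18.41 = 36.8.
Round up to the next whole participant.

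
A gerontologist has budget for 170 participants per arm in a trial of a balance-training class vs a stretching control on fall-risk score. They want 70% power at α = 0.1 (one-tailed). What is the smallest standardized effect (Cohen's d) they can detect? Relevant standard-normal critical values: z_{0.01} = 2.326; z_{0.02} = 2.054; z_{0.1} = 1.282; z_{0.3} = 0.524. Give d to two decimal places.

For two independent groups of n = 170 each: d_min = (z_{α} + z_β)·√(2/n).
z-sum = 1.282 + 0.524 = 1.806.
d_min = 1.806 × √(2/170) = 1.806 × 0.1085 = 0.196.

d_min ≈ 0.20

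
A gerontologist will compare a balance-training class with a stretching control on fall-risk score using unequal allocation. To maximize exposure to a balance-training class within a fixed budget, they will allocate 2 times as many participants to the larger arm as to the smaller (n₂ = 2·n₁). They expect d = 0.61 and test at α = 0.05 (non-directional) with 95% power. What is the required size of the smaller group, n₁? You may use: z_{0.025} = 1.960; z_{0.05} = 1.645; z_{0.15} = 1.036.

n₁ = 53

With allocation ratio k = n₂/n₁ = 2, Var(x̄₁−x̄₂) = σ²(1/n₁ + 1/(k·n₁)) = σ²·(k+1)/(k·n₁).
So n₁ = (1 + 1/k)·((z_{α/2} + z_β)/d)² = 1.500 × (3.605/0.61)².
n₁ = 1.500 × 34.93 = 52.4.
Round up: n₁ = 53, giving n₂ = 2 × 53 = 106.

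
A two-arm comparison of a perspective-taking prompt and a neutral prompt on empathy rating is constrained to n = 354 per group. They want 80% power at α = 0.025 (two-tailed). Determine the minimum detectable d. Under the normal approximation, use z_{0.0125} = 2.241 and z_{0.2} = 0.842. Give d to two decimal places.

For two independent groups of n = 354 each: d_min = (z_{α/2} + z_β)·√(2/n).
z-sum = 2.241 + 0.842 = 3.083.
d_min = 3.083 × √(2/354) = 3.083 × 0.0752 = 0.232.

d_min ≈ 0.23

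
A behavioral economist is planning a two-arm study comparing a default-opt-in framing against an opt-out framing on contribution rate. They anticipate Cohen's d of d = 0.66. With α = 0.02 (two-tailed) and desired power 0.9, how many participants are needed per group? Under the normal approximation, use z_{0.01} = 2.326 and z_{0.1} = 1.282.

For two independent groups with equal n: n = 2·((z_{α/2} + z_β) / d)².
z_{α/2} + z_β = 2.326 + 1.282 = 3.608.
n = 2 × (3.608 / 0.66)² = 2 × 5.467² = 2 × 29.88 = 59.8.
Round up to the next whole participant.

n = 60 per group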